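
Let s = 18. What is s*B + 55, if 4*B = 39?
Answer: 461/2 ≈ 230.50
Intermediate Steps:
B = 39/4 (B = (¼)*39 = 39/4 ≈ 9.7500)
s*B + 55 = 18*(39/4) + 55 = 351/2 + 55 = 461/2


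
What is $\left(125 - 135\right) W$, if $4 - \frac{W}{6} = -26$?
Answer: $-1800$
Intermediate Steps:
$W = 180$ ($W = 24 - -156 = 24 + 156 = 180$)
$\left(125 - 135\right) W = \left(125 - 135\right) 180 = \left(-10\right) 180 = -1800$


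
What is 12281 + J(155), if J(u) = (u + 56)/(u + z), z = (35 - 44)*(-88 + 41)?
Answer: 7098629/578 ≈ 12281.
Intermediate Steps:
z = 423 (z = -9*(-47) = 423)
J(u) = (56 + u)/(423 + u) (J(u) = (u + 56)/(u + 423) = (56 + u)/(423 + u))
12281 + J(155) = 12281 + (56 + 155)/(423 + 155) = 12281 + 211/578 = 7098629/578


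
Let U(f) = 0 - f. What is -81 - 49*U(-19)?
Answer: -1012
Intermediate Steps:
U(f) = -f
-81 - 49*U(-19) = -81 - (-49)*(-19) = -81 - 49*19 = -81 - 931 = -1012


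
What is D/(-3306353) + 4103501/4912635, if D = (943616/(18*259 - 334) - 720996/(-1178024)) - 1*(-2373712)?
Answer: 303578005064011148483/2587945517050866420630 ≈ 0.11730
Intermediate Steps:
D = 378233017699573/159327746 (D = (943616/(4662 - 334) - 720996*(-1/1178024)) + 2373712 = (943616/4328 + 180249/294506) + 2373712 = (943616*(1/4328) + 180249/294506) + 2373712 = (117952/541 + 180249/294506) + 2373712 = 34835086421/159327746 + 2373712 = 378233017699573/159327746 ≈ 2.3739e+6)
D/(-3306353) + 4103501/4912635 = (378233017699573/159327746)/(-3306353) + 4103501/4912635 = (378233017699573/159327746)*(-1/3306353) + 4103501*(1/4912635) = -378233017699573/526793770970338 + 4103501/4912635 = 303578005064011148483/2587945517050866420630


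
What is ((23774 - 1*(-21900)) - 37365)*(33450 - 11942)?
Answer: 178709972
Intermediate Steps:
((23774 - 1*(-21900)) - 37365)*(33450 - 11942) = ((23774 + 21900) - 37365)*21508 = (45674 - 37365)*21508 = 8309*21508 = 178709972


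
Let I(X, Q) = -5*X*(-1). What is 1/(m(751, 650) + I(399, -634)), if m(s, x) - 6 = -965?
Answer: 1/1036 ≈ 0.00096525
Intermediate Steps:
m(s, x) = -959 (m(s, x) = 6 - 965 = -959)
I(X, Q) = 5*X
1/(m(751, 650) + I(399, -634)) = 1/(-959 + 5*399) = 1/(-959 + 1995) = 1/1036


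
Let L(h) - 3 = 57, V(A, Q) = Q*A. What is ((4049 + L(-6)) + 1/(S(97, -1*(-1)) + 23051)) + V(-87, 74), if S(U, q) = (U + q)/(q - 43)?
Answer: -161041031/69146 ≈ -2329.0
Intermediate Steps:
V(A, Q) = A*Q
L(h) = 60 (L(h) = 3 + 57 = 60)
S(U, q) = (U + q)/(-43 + q)
((4049 + L(-6)) + 1/(S(97, -1*(-1)) + 23051)) + V(-87, 74) = ((4049 + 60) + 1/((97 - 1*(-1))/(-43 - 1*(-1)) + 23051)) - 87*74 = (4109 + 1/((97 + 1)/(-43 + 1) + 23051)) - 6438 = (4109 + 1/(98/(-42) + 23051)) - 6438 = (4109 + 1/(-1/42*98 + 23051)) - 6438 = (4109 + 1/(-7/3 + 23051)) - 6438 = (4109 + 1/(69146/3)) - 6438 = (4109 + 3/69146) - 6438 = 284120917/69146 - 6438 = -161041031/69146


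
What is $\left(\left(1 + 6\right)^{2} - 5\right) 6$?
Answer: $264$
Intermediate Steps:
$\left(\left(1 + 6\right)^{2} - 5\right) 6 = \left(7^{2} - 5\right) 6 = \left(49 - 5\right) 6 = 44 \cdot 6 = 264$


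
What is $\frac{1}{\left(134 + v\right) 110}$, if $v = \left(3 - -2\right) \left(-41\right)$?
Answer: $- \frac{1}{7810} \approx -0.00012804$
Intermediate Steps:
$v = -205$ ($v = \left(3 + 2\right) \left(-41\right) = 5 \left(-41\right) = -205$)
$\frac{1}{\left(134 + v\right) 110} = \frac{1}{\left(134 - 205\right) 110} = \frac{1}{\left(-71\right) 110} = \frac{1}{-7810} = - \frac{1}{7810}$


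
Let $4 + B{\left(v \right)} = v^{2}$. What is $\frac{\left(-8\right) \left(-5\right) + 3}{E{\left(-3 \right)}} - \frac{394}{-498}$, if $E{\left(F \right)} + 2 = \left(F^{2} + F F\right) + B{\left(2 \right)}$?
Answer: $\frac{13859}{3984} \approx 3.4787$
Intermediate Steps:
$B{\left(v \right)} = -4 + v^{2}$
$E{\left(F \right)} = -2 + 2 F^{2}$ ($E{\left(F \right)} = -2 - \left(4 - 4 - F^{2} - F F\right) = -2 + \left(\left(F^{2} + F^{2}\right) + \left(-4 + 4\right)\right) = -2 + \left(2 F^{2} + 0\right) = -2 + 2 F^{2}$)
$\frac{\left(-8\right) \left(-5\right) + 3}{E{\left(-3 \right)}} - \frac{394}{-498} = \frac{\left(-8\right) \left(-5\right) + 3}{-2 + 2 \left(-3\right)^{2}} - \frac{394}{-498} = \frac{40 + 3}{-2 + 2 \cdot 9} - - \frac{197}{249} = \frac{43}{-2 + 18} + \frac{197}{249} = \frac{43}{16} + \frac{197}{249} = \frac{13859}{3984}$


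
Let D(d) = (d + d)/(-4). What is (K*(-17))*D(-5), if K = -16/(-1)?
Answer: -680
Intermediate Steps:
K = 16 (K = -16*(-1) = 16)
D(d) = -d/2 (D(d) = (2*d)*(-¼) = -d/2)
(K*(-17))*D(-5) = (16*(-17))*(-½*(-5)) = -272*5/2 = -680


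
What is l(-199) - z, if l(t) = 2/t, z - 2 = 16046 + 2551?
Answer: -3701203/199 ≈ -18599.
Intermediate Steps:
z = 18599 (z = 2 + (16046 + 2551) = 2 + 18597 = 18599)
l(-199) - z = 2/(-199) - 1*18599 = 2*(-1/199) - 18599 = -2/199 - 18599 = -3701203/199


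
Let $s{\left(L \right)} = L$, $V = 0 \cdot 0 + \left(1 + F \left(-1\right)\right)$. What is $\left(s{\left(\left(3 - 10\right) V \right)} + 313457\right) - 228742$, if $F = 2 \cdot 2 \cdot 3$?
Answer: $84792$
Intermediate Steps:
$F = 12$ ($F = 4 \cdot 3 = 12$)
$V = -11$ ($V = 0 \cdot 0 + \left(1 + 12 \left(-1\right)\right) = 0 + \left(1 - 12\right) = 0 - 11 = -11$)
$\left(s{\left(\left(3 - 10\right) V \right)} + 313457\right) - 228742 = \left(\left(3 - 10\right) \left(-11\right) + 313457\right) - 228742 = \left(\left(-7\right) \left(-11\right) + 313457\right) - 228742 = \left(77 + 313457\right) - 228742 = 313534 - 228742 = 84792$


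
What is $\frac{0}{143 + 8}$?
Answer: $0$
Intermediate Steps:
$\frac{0}{143 + 8} = \frac{0}{151} = 0 \cdot \frac{1}{151} = 0$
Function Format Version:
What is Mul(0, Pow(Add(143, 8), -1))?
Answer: 0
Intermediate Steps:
Mul(0, Pow(Add(143, 8), -1)) = Mul(0, Pow(151, -1)) = Mul(0, Rational(1, 151)) = 0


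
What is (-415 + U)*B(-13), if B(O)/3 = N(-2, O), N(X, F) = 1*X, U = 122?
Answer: 1758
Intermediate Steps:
N(X, F) = X
B(O) = -6 (B(O) = 3*(-2) = -6)
(-415 + U)*B(-13) = (-415 + 122)*(-6) = -293*(-6) = 1758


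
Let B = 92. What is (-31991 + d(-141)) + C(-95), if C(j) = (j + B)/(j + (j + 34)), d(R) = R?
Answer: -1670863/52 ≈ -32132.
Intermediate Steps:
C(j) = (92 + j)/(34 + 2*j) (C(j) = (j + 92)/(j + (j + 34)) = (92 + j)/(j + (34 + j)) = (92 + j)/(34 + 2*j))
(-31991 + d(-141)) + C(-95) = (-31991 - 141) + (92 - 95)/(2*(17 - 95)) = -32132 + (½)*(-3)/(-78) = -32132 + (½)*(-1/78)*(-3) = -32132 + 1/52 = -1670863/52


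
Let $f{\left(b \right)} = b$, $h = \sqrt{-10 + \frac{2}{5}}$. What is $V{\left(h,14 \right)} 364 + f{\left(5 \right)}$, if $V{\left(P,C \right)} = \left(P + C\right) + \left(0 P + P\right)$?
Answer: $5101 + \frac{2912 i \sqrt{15}}{5} \approx 5101.0 + 2255.6 i$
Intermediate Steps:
$h = \frac{4 i \sqrt{15}}{5}$ ($h = \sqrt{-10 + 2 \cdot \frac{1}{5}} = \sqrt{-10 + \frac{2}{5}} = \sqrt{- \frac{48}{5}} = \frac{4 i \sqrt{15}}{5} \approx 3.0984 i$)
$V{\left(P,C \right)} = C + 2 P$ ($V{\left(P,C \right)} = \left(C + P\right) + \left(0 + P\right) = \left(C + P\right) + P = C + 2 P$)
$V{\left(h,14 \right)} 364 + f{\left(5 \right)} = \left(14 + 2 \frac{4 i \sqrt{15}}{5}\right) 364 + 5 = \left(14 + \frac{8 i \sqrt{15}}{5}\right) 364 + 5 = \left(5096 + \frac{2912 i \sqrt{15}}{5}\right) + 5 = 5101 + \frac{2912 i \sqrt{15}}{5}$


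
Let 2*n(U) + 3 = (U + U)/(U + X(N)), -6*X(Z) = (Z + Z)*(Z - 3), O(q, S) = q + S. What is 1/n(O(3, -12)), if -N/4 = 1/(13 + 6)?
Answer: -19982/10479 ≈ -1.9069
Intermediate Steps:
O(q, S) = S + q
N = -4/19 (N = -4/(13 + 6) = -4/19 ≈ -0.21053)
X(Z) = -Z*(-3 + Z)/3 (X(Z) = -(Z + Z)*(Z - 3)/6 = -2*Z*(-3 + Z)/6 = -Z*(-3 + Z)/3)
n(U) = -3/2 + U/(-244/1083 + U) (n(U) = -3/2 + ((U + U)/(U + (⅓)*(-4/19)*(3 - 1*(-4/19))))/2 = -3/2 + ((2*U)/(U + (⅓)*(-4/19)*(3 + 4/19)))/2 = -3/2 + ((2*U)/(U + (⅓)*(-4/19)*(61/19)))/2 = -3/2 + ((2*U)/(U - 244/1083))/2 = -3/2 + ((2*U)/(-244/1083 + U))/2 = -3/2 + (2*U/(-244/1083 + U))/2 = -3/2 + U/(-244/1083 + U))
1/n(O(3, -12)) = 1/(3*(244 - 361*(-12 + 3))/(2*(-244 + 1083*(-12 + 3)))) = 1/(3*(244 - 361*(-9))/(2*(-244 + 1083*(-9)))) = 1/(3*(244 + 3249)/(2*(-244 - 9747))) = 1/((3/2)*3493/(-9991)) = 1/((3/2)*(-1/9991)*3493) = 1/(-10479/19982) = -19982/10479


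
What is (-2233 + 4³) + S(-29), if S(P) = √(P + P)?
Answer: -2169 + I*√58 ≈ -2169.0 + 7.6158*I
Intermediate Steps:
S(P) = √2*√P (S(P) = √(2*P) = √2*√P)
(-2233 + 4³) + S(-29) = (-2233 + 4³) + √2*√(-29) = (-2233 + 64) + √2*(I*√29) = -2169 + I*√58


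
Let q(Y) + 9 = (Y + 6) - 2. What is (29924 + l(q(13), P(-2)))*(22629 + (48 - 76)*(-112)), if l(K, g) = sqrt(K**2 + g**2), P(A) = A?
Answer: 770991860 + 51530*sqrt(17) ≈ 7.7120e+8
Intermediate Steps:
q(Y) = -5 + Y (q(Y) = -9 + ((Y + 6) - 2) = -9 + ((6 + Y) - 2) = -9 + (4 + Y) = -5 + Y)
(29924 + l(q(13), P(-2)))*(22629 + (48 - 76)*(-112)) = (29924 + sqrt((-5 + 13)**2 + (-2)**2))*(22629 + (48 - 76)*(-112)) = (29924 + sqrt(8**2 + 4))*(22629 - 28*(-112)) = (29924 + sqrt(64 + 4))*(22629 + 3136) = (29924 + sqrt(68))*25765 = (29924 + 2*sqrt(17))*25765 = 770991860 + 51530*sqrt(17)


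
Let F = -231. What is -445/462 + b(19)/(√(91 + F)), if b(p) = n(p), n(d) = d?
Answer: -445/462 - 19*I*√35/70 ≈ -0.9632 - 1.6058*I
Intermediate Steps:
b(p) = p
-445/462 + b(19)/(√(91 + F)) = -445/462 + 19/(√(91 - 231)) = -445*1/462 + 19/(√(-140)) = -445/462 + 19/((2*I*√35)) = -445/462 + 19*(-I*√35/70) = -445/462 - 19*I*√35/70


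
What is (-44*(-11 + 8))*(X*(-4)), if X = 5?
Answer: -2640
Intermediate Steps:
(-44*(-11 + 8))*(X*(-4)) = (-44*(-11 + 8))*(5*(-4)) = -44*(-3)*(-20) = 132*(-20) = -2640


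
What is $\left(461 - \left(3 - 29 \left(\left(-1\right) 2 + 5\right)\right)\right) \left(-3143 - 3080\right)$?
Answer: $-3391535$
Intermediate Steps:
$\left(461 - \left(3 - 29 \left(\left(-1\right) 2 + 5\right)\right)\right) \left(-3143 - 3080\right) = \left(461 - \left(3 - 29 \left(-2 + 5\right)\right)\right) \left(-6223\right) = \left(461 + \left(29 \cdot 3 - 3\right)\right) \left(-6223\right) = \left(461 + \left(87 - 3\right)\right) \left(-6223\right) = \left(461 + 84\right) \left(-6223\right) = 545 \left(-6223\right) = -3391535$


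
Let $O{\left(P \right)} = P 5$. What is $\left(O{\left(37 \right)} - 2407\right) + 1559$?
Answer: $-663$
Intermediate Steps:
$O{\left(P \right)} = 5 P$
$\left(O{\left(37 \right)} - 2407\right) + 1559 = \left(5 \cdot 37 - 2407\right) + 1559 = \left(185 - 2407\right) + 1559 = -2222 + 1559 = -663$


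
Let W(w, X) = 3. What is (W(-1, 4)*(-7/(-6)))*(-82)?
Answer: -287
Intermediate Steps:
(W(-1, 4)*(-7/(-6)))*(-82) = (3*(-7/(-6)))*(-82) = (3*(-7*(-⅙)))*(-82) = (3*(7/6))*(-82) = (7/2)*(-82) = -287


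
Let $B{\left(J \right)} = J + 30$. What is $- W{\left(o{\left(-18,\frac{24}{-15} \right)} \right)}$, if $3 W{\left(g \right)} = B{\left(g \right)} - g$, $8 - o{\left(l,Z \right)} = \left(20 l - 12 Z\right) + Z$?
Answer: $-10$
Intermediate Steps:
$B{\left(J \right)} = 30 + J$
$o{\left(l,Z \right)} = 8 - 20 l + 11 Z$ ($o{\left(l,Z \right)} = 8 - \left(\left(20 l - 12 Z\right) + Z\right) = 8 - \left(\left(- 12 Z + 20 l\right) + Z\right) = 8 - \left(- 11 Z + 20 l\right) = 8 + \left(- 20 l + 11 Z\right) = 8 - 20 l + 11 Z$)
$W{\left(g \right)} = 10$ ($W{\left(g \right)} = \frac{\left(30 + g\right) - g}{3} = \frac{1}{3} \cdot 30 = 10$)
$- W{\left(o{\left(-18,\frac{24}{-15} \right)} \right)} = \left(-1\right) 10 = -10$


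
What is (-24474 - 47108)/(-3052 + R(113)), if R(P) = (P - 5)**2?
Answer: -35791/4306 ≈ -8.3119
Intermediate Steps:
R(P) = (-5 + P)**2
(-24474 - 47108)/(-3052 + R(113)) = (-24474 - 47108)/(-3052 + (-5 + 113)**2) = -71582/(-3052 + 108**2) = -71582/(-3052 + 11664) = -71582/8612 = -71582*1/8612 = -35791/4306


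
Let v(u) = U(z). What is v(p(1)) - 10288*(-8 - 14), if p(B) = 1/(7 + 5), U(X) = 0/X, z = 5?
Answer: 226336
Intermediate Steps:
U(X) = 0
p(B) = 1/12
v(u) = 0
v(p(1)) - 10288*(-8 - 14) = 0 - 10288*(-8 - 14) = 0 - 10288*(-22) = 0 - 643*(-352) = 0 + 226336 = 226336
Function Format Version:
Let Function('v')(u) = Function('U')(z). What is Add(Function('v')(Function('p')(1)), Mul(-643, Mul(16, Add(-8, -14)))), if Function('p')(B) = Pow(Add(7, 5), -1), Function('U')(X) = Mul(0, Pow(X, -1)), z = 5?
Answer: 226336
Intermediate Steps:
Function('U')(X) = 0
Function('p')(B) = Rational(1, 12) (Function('p')(B) = Pow(12, -1) = Rational(1, 12))
Function('v')(u) = 0
Add(Function('v')(Function('p')(1)), Mul(-643, Mul(16, Add(-8, -14)))) = Add(0, Mul(-643, Mul(16, Add(-8, -14)))) = Add(0, Mul(-643, Mul(16, -22))) = Add(0, Mul(-643, -352)) = Add(0, 226336) = 226336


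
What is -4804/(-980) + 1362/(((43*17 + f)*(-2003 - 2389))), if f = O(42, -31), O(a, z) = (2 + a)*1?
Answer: 136254337/27797700 ≈ 4.9016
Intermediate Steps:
O(a, z) = 2 + a
f = 44 (f = 2 + 42 = 44)
-4804/(-980) + 1362/(((43*17 + f)*(-2003 - 2389))) = -4804/(-980) + 1362/(((43*17 + 44)*(-2003 - 2389))) = -4804*(-1/980) + 1362/(((731 + 44)*(-4392))) = 1201/245 + 1362/((775*(-4392))) = 1201/245 + 1362/(-3403800) = 1201/245 + 1362*(-1/3403800) = 1201/245 - 227/567300 = 136254337/27797700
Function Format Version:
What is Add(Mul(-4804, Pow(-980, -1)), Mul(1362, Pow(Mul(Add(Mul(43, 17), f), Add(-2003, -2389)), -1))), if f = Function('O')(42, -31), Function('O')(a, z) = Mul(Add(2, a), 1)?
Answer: Rational(136254337, 27797700) ≈ 4.9016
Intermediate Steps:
Function('O')(a, z) = Add(2, a)
f = 44 (f = Add(2, 42) = 44)
Add(Mul(-4804, Pow(-980, -1)), Mul(1362, Pow(Mul(Add(Mul(43, 17), f), Add(-2003, -2389)), -1))) = Add(Mul(-4804, Pow(-980, -1)), Mul(1362, Pow(Mul(Add(Mul(43, 17), 44), Add(-2003, -2389)), -1))) = Add(Mul(-4804, Rational(-1, 980)), Mul(1362, Pow(Mul(Add(731, 44), -4392), -1))) = Add(Rational(1201, 245), Mul(1362, Pow(Mul(775, -4392), -1))) = Add(Rational(1201, 245), Mul(1362, Pow(-3403800, -1))) = Add(Rational(1201, 245), Mul(1362, Rational(-1, 3403800))) = Add(Rational(1201, 245), Rational(-227, 567300)) = Rational(136254337, 27797700)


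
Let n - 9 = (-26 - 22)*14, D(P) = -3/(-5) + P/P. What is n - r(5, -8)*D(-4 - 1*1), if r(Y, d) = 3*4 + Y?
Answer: -3451/5 ≈ -690.20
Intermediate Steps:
r(Y, d) = 12 + Y
D(P) = 8/5 (D(P) = -3*(-⅕) + 1 = ⅗ + 1 = 8/5)
n = -663 (n = 9 + (-26 - 22)*14 = 9 - 48*14 = 9 - 672 = -663)
n - r(5, -8)*D(-4 - 1*1) = -663 - (12 + 5)*8/5 = -663 - 17*8/5 = -663 - 1*136/5 = -663 - 136/5 = -3451/5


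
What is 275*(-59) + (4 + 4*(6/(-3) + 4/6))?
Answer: -48679/3 ≈ -16226.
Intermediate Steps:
275*(-59) + (4 + 4*(6/(-3) + 4/6)) = -16225 + (4 + 4*(6*(-⅓) + 4*(⅙))) = -16225 + (4 + 4*(-2 + ⅔)) = -16225 + (4 + 4*(-4/3)) = -16225 + (4 - 16/3) = -16225 - 4/3 = -48679/3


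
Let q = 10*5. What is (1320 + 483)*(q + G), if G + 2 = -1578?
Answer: -2758590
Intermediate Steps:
G = -1580 (G = -2 - 1578 = -1580)
q = 50
(1320 + 483)*(q + G) = (1320 + 483)*(50 - 1580) = 1803*(-1530) = -2758590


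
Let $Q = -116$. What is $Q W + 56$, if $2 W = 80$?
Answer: $-4584$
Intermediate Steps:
$W = 40$ ($W = \frac{1}{2} \cdot 80 = 40$)
$Q W + 56 = \left(-116\right) 40 + 56 = -4640 + 56 = -4584$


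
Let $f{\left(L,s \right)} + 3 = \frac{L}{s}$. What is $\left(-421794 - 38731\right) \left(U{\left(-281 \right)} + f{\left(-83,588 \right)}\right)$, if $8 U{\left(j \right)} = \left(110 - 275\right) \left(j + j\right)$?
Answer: $- \frac{784482232300}{147} \approx -5.3366 \cdot 10^{9}$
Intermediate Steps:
$f{\left(L,s \right)} = -3 + \frac{L}{s}$
$U{\left(j \right)} = - \frac{165 j}{4}$ ($U{\left(j \right)} = \frac{\left(110 - 275\right) \left(j + j\right)}{8} = \frac{\left(-165\right) 2 j}{8} = \frac{\left(-330\right) j}{8} = - \frac{165 j}{4}$)
$\left(-421794 - 38731\right) \left(U{\left(-281 \right)} + f{\left(-83,588 \right)}\right) = \left(-421794 - 38731\right) \left(\left(- \frac{165}{4}\right) \left(-281\right) - \left(3 + \frac{83}{588}\right)\right) = - 460525 \left(\frac{46365}{4} - \frac{1847}{588}\right) = \left(-460525\right) \frac{1703452}{147} = - \frac{784482232300}{147}$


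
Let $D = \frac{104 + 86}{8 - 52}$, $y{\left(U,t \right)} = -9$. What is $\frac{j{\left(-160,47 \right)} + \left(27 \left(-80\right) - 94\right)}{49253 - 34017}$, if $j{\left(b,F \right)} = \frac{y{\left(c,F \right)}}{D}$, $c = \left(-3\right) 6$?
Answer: $- \frac{53483}{361855} \approx -0.1478$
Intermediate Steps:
$c = -18$
$D = - \frac{95}{22}$ ($D = \frac{190}{-44} = 190 \left(- \frac{1}{44}\right) = - \frac{95}{22} \approx -4.3182$)
$j{\left(b,F \right)} = \frac{198}{95}$ ($j{\left(b,F \right)} = - \frac{9}{- \frac{95}{22}} = \left(-9\right) \left(- \frac{22}{95}\right) = \frac{198}{95}$)
$\frac{j{\left(-160,47 \right)} + \left(27 \left(-80\right) - 94\right)}{49253 - 34017} = \frac{\frac{198}{95} + \left(27 \left(-80\right) - 94\right)}{49253 - 34017} = \frac{\frac{198}{95} - 2254}{15236} = \left(\frac{198}{95} - 2254\right) \frac{1}{15236} = \left(- \frac{213932}{95}\right) \frac{1}{15236} = - \frac{53483}{361855}$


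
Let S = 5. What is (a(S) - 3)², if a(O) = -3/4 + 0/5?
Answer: 225/16 ≈ 14.063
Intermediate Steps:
a(O) = -¾ (a(O) = -3*¼ + 0*(⅕) = -¾ + 0 = -¾)
(a(S) - 3)² = (-¾ - 3)² = (-15/4)² = 225/16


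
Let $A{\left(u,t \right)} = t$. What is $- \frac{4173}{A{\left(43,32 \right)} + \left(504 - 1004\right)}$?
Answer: $\frac{107}{12} \approx 8.9167$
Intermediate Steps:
$- \frac{4173}{A{\left(43,32 \right)} + \left(504 - 1004\right)} = - \frac{4173}{32 + \left(504 - 1004\right)} = - \frac{4173}{32 - 500} = - \frac{4173}{-468} = \left(-4173\right) \left(- \frac{1}{468}\right) = \frac{107}{12}$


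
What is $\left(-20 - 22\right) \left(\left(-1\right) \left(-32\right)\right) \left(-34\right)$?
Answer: $45696$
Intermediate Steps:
$\left(-20 - 22\right) \left(\left(-1\right) \left(-32\right)\right) \left(-34\right) = \left(-20 - 22\right) 32 \left(-34\right) = \left(-42\right) 32 \left(-34\right) = \left(-1344\right) \left(-34\right) = 45696$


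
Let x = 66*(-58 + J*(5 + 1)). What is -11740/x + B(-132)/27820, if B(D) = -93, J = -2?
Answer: 16308857/6426420 ≈ 2.5378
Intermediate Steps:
x = -4620 (x = 66*(-58 - 2*(5 + 1)) = 66*(-58 - 2*6) = 66*(-58 - 12) = 66*(-70) = -4620)
-11740/x + B(-132)/27820 = -11740/(-4620) - 93/27820 = -11740*(-1/4620) - 93*1/27820 = 587/231 - 93/27820 = 16308857/6426420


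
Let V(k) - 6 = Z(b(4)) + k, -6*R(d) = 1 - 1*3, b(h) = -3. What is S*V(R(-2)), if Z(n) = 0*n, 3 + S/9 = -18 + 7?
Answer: -798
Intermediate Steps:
S = -126 (S = -27 + 9*(-18 + 7) = -27 + 9*(-11) = -27 - 99 = -126)
Z(n) = 0
R(d) = ⅓ (R(d) = -(1 - 1*3)/6 = -(1 - 3)/6 = -⅙*(-2) = ⅓)
V(k) = 6 + k (V(k) = 6 + (0 + k) = 6 + k)
S*V(R(-2)) = -126*(6 + ⅓) = -126*19/3 = -798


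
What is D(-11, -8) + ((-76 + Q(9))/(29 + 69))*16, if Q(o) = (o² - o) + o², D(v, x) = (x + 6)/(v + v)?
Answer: 975/77 ≈ 12.662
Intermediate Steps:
D(v, x) = (6 + x)/(2*v) (D(v, x) = (6 + x)/((2*v)) = (6 + x)*(1/(2*v)) = (6 + x)/(2*v))
Q(o) = -o + 2*o²
D(-11, -8) + ((-76 + Q(9))/(29 + 69))*16 = (½)*(6 - 8)/(-11) + ((-76 + 9*(-1 + 2*9))/(29 + 69))*16 = (½)*(-1/11)*(-2) + ((-76 + 9*(-1 + 18))/98)*16 = 1/11 + ((-76 + 9*17)*(1/98))*16 = 1/11 + ((-76 + 153)*(1/98))*16 = 1/11 + (77*(1/98))*16 = 1/11 + (11/14)*16 = 1/11 + 88/7 = 975/77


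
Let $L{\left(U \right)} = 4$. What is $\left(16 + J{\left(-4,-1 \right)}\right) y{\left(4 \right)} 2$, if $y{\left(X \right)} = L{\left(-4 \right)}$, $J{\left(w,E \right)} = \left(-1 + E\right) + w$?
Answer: $80$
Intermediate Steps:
$J{\left(w,E \right)} = -1 + E + w$
$y{\left(X \right)} = 4$
$\left(16 + J{\left(-4,-1 \right)}\right) y{\left(4 \right)} 2 = \left(16 - 6\right) 4 \cdot 2 = \left(16 - 6\right) 8 = 10 \cdot 8 = 80$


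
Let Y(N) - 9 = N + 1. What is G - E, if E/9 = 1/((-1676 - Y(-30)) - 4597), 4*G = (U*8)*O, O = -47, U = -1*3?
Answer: 1763355/6253 ≈ 282.00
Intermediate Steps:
Y(N) = 10 + N (Y(N) = 9 + (N + 1) = 9 + (1 + N) = 10 + N)
U = -3
G = 282 (G = (-3*8*(-47))/4 = (-24*(-47))/4 = (¼)*1128 = 282)
E = -9/6253 (E = 9/((-1676 - (10 - 30)) - 4597) = 9/((-1676 - 1*(-20)) - 4597) = 9/((-1676 + 20) - 4597) = 9/(-1656 - 4597) = 9/(-6253) = 9*(-1/6253) = -9/6253 ≈ -0.0014393)
G - E = 282 - 1*(-9/6253) = 282 + 9/6253 = 1763355/6253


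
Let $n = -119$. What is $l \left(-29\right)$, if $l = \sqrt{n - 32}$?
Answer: $- 29 i \sqrt{151} \approx - 356.36 i$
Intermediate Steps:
$l = i \sqrt{151}$ ($l = \sqrt{-119 - 32} = \sqrt{-151} = i \sqrt{151} \approx 12.288 i$)
$l \left(-29\right) = i \sqrt{151} \left(-29\right) = - 29 i \sqrt{151}$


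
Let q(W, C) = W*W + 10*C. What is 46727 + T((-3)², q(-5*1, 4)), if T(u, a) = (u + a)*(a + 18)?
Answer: 52869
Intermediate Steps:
q(W, C) = W² + 10*C
T(u, a) = (18 + a)*(a + u) (T(u, a) = (a + u)*(18 + a) = (18 + a)*(a + u))
46727 + T((-3)², q(-5*1, 4)) = 46727 + (((-5*1)² + 10*4)² + 18*((-5*1)² + 10*4) + 18*(-3)² + ((-5*1)² + 10*4)*(-3)²) = 46727 + (((-5)² + 40)² + 18*((-5)² + 40) + 18*9 + ((-5)² + 40)*9) = 46727 + ((25 + 40)² + 18*(25 + 40) + 162 + (25 + 40)*9) = 46727 + (65² + 18*65 + 162 + 65*9) = 46727 + (4225 + 1170 + 162 + 585) = 46727 + 6142 = 52869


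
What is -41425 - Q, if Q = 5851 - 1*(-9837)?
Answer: -57113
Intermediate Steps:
Q = 15688 (Q = 5851 + 9837 = 15688)
-41425 - Q = -41425 - 1*15688 = -41425 - 15688 = -57113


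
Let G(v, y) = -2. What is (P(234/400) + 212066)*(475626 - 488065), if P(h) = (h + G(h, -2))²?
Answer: -105516555187071/40000 ≈ -2.6379e+9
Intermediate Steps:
P(h) = (-2 + h)² (P(h) = (h - 2)² = (-2 + h)²)
(P(234/400) + 212066)*(475626 - 488065) = ((-2 + 234/400)² + 212066)*(475626 - 488065) = ((-2 + 234*(1/400))² + 212066)*(-12439) = ((-2 + 117/200)² + 212066)*(-12439) = ((-283/200)² + 212066)*(-12439) = (80089/40000 + 212066)*(-12439) = (8482720089/40000)*(-12439) = -105516555187071/40000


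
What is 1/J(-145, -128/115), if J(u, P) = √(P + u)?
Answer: -I*√214705/5601 ≈ -0.082729*I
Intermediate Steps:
1/J(-145, -128/115) = 1/(√(-128/115 - 145)) = 1/(√(-16803/115)) = 1/(3*I*√214705/115) = -I*√214705/5601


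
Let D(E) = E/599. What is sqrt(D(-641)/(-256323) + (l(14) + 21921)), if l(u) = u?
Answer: 2*sqrt(129272589115287500343)/153537477 ≈ 148.10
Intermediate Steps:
D(E) = E/599 (D(E) = E*(1/599) = E/599)
sqrt(D(-641)/(-256323) + (l(14) + 21921)) = sqrt(((1/599)*(-641))/(-256323) + (14 + 21921)) = sqrt(-641/599*(-1/256323) + 21935) = sqrt(641/153537477 + 21935) = sqrt(3367844558636/153537477) = 2*sqrt(129272589115287500343)/153537477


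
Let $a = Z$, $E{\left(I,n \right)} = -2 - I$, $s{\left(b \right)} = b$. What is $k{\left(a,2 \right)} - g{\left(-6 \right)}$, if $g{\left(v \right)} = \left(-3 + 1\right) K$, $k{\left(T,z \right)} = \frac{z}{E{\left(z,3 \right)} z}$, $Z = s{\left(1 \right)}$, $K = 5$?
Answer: $\frac{39}{4} \approx 9.75$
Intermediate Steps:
$Z = 1$
$a = 1$
$k{\left(T,z \right)} = \frac{1}{-2 - z}$ ($k{\left(T,z \right)} = \frac{z}{\left(-2 - z\right) z} = \frac{z}{z \left(-2 - z\right)} = z \frac{1}{z \left(-2 - z\right)} = \frac{1}{-2 - z}$)
$g{\left(v \right)} = -10$ ($g{\left(v \right)} = \left(-3 + 1\right) 5 = \left(-2\right) 5 = -10$)
$k{\left(a,2 \right)} - g{\left(-6 \right)} = - \frac{1}{2 + 2} - -10 = - \frac{1}{4} + 10 = \frac{39}{4}$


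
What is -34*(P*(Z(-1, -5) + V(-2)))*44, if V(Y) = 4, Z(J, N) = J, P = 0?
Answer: 0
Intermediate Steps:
-34*(P*(Z(-1, -5) + V(-2)))*44 = -34*(0*(-1 + 4))*44 = -34*(0*3)*44 = -34*0*44 = -0*44 = -1*0 = 0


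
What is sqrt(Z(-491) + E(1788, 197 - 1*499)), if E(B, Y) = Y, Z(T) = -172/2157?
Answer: I*sqrt(1405471002)/2157 ≈ 17.38*I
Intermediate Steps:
Z(T) = -172/2157 (Z(T) = -172*1/2157 = -172/2157)
sqrt(Z(-491) + E(1788, 197 - 1*499)) = sqrt(-172/2157 + (197 - 1*499)) = sqrt(-172/2157 + (197 - 499)) = sqrt(-172/2157 - 302) = sqrt(-651586/2157) = I*sqrt(1405471002)/2157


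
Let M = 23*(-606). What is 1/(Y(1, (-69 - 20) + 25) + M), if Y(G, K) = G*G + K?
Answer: -1/14001 ≈ -7.1423e-5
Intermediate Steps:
Y(G, K) = K + G**2 (Y(G, K) = G**2 + K = K + G**2)
M = -13938
1/(Y(1, (-69 - 20) + 25) + M) = 1/((((-69 - 20) + 25) + 1**2) - 13938) = 1/(((-89 + 25) + 1) - 13938) = 1/((-64 + 1) - 13938) = 1/(-63 - 13938) = 1/(-14001) = -1/14001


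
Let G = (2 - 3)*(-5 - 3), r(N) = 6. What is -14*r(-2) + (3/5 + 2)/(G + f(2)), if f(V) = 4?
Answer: -5027/60 ≈ -83.783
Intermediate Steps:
G = 8 (G = -1*(-8) = 8)
-14*r(-2) + (3/5 + 2)/(G + f(2)) = -14*6 + (3/5 + 2)/(8 + 4) = -84 + (3*(⅕) + 2)/12 = -84 + (⅗ + 2)*(1/12) = -84 + (13/5)*(1/12) = -84 + 13/60 = -5027/60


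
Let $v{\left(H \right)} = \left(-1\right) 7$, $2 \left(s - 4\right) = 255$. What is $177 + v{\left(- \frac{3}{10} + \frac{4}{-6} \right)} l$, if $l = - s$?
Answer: $\frac{2195}{2} \approx 1097.5$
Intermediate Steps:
$s = \frac{263}{2}$ ($s = 4 + \frac{1}{2} \cdot 255 = 4 + \frac{255}{2} = \frac{263}{2} \approx 131.5$)
$l = - \frac{263}{2}$ ($l = \left(-1\right) \frac{263}{2} = - \frac{263}{2} \approx -131.5$)
$v{\left(H \right)} = -7$
$177 + v{\left(- \frac{3}{10} + \frac{4}{-6} \right)} l = 177 - - \frac{1841}{2} = 177 + \frac{1841}{2} = \frac{2195}{2}$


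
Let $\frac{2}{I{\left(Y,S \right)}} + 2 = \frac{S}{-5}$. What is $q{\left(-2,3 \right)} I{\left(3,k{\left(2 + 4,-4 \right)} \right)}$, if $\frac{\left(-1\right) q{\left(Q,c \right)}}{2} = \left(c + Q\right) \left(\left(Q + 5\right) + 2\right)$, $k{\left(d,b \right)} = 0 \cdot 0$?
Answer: $10$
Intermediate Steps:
$k{\left(d,b \right)} = 0$
$q{\left(Q,c \right)} = - 2 \left(7 + Q\right) \left(Q + c\right)$ ($q{\left(Q,c \right)} = - 2 \left(c + Q\right) \left(\left(Q + 5\right) + 2\right) = - 2 \left(Q + c\right) \left(\left(5 + Q\right) + 2\right) = - 2 \left(Q + c\right) \left(7 + Q\right) = - 2 \left(7 + Q\right) \left(Q + c\right)$)
$I{\left(Y,S \right)} = \frac{2}{-2 - \frac{S}{5}}$ ($I{\left(Y,S \right)} = \frac{2}{-2 + \frac{S}{-5}} = \frac{2}{-2 + S \left(- \frac{1}{5}\right)} = \frac{2}{-2 - \frac{S}{5}}$)
$q{\left(-2,3 \right)} I{\left(3,k{\left(2 + 4,-4 \right)} \right)} = \left(\left(-14\right) \left(-2\right) - 42 - 2 \left(-2\right)^{2} - \left(-4\right) 3\right) \left(- \frac{10}{10 + 0}\right) = \left(28 - 42 - 8 + 12\right) \left(- \frac{10}{10}\right) = \left(28 - 42 - 8 + 12\right) \left(\left(-10\right) \frac{1}{10}\right) = \left(-10\right) \left(-1\right) = 10$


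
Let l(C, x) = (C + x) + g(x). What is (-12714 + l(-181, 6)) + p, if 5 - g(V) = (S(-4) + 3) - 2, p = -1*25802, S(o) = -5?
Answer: -38682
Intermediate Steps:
p = -25802
g(V) = 9 (g(V) = 5 - ((-5 + 3) - 2) = 5 - (-2 - 2) = 5 - 1*(-4) = 5 + 4 = 9)
l(C, x) = 9 + C + x (l(C, x) = (C + x) + 9 = 9 + C + x)
(-12714 + l(-181, 6)) + p = (-12714 + (9 - 181 + 6)) - 25802 = (-12714 - 166) - 25802 = -12880 - 25802 = -38682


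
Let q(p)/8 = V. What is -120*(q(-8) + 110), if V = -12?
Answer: -1680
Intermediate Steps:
q(p) = -96 (q(p) = 8*(-12) = -96)
-120*(q(-8) + 110) = -120*(-96 + 110) = -120*14 = -1680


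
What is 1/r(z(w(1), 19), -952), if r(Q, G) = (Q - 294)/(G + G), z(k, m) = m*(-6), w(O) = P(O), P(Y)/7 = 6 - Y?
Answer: 14/3 ≈ 4.6667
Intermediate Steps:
P(Y) = 42 - 7*Y (P(Y) = 7*(6 - Y) = 42 - 7*Y)
w(O) = 42 - 7*O
z(k, m) = -6*m
r(Q, G) = (-294 + Q)/(2*G) (r(Q, G) = (-294 + Q)/((2*G)) = (-294 + Q)*(1/(2*G)) = (-294 + Q)/(2*G))
1/r(z(w(1), 19), -952) = 1/((½)*(-294 - 6*19)/(-952)) = 1/((½)*(-1/952)*(-294 - 114)) = 1/((½)*(-1/952)*(-408)) = 1/(3/14) = 14/3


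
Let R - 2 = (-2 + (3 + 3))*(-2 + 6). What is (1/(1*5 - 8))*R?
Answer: -6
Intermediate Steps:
R = 18 (R = 2 + (-2 + (3 + 3))*(-2 + 6) = 2 + (-2 + 6)*4 = 2 + 4*4 = 2 + 16 = 18)
(1/(1*5 - 8))*R = (1/(1*5 - 8))*18 = (1/(5 - 8))*18 = (1/(-3))*18 = (1*(-⅓))*18 = -⅓*18 = -6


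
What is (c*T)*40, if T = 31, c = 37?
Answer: 45880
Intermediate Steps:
(c*T)*40 = (37*31)*40 = 1147*40 = 45880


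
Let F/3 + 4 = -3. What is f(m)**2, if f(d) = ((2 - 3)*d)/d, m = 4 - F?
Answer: 1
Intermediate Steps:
F = -21 (F = -12 + 3*(-3) = -12 - 9 = -21)
m = 25 (m = 4 - 1*(-21) = 4 + 21 = 25)
f(d) = -1 (f(d) = (-d)/d = -1)
f(m)**2 = (-1)**2 = 1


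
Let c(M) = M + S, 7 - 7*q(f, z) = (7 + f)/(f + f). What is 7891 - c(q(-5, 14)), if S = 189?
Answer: 269534/35 ≈ 7701.0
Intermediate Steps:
q(f, z) = 1 - (7 + f)/(14*f) (q(f, z) = 1 - (7 + f)/(7*(f + f)) = 1 - (7 + f)/(7*(2*f)) = 1 - (7 + f)*1/(2*f)/7 = 1 - (7 + f)/(14*f))
c(M) = 189 + M (c(M) = M + 189 = 189 + M)
7891 - c(q(-5, 14)) = 7891 - (189 + (1/14)*(-7 + 13*(-5))/(-5)) = 7891 - (189 + (1/14)*(-⅕)*(-7 - 65)) = 7891 - (189 + (1/14)*(-⅕)*(-72)) = 7891 - (189 + 36/35) = 7891 - 1*6651/35 = 7891 - 6651/35 = 269534/35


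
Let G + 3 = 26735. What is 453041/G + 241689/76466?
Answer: 1208913631/60120268 ≈ 20.108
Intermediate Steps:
G = 26732 (G = -3 + 26735 = 26732)
453041/G + 241689/76466 = 453041/26732 + 241689/76466 = 453041*(1/26732) + 241689*(1/76466) = 453041/26732 + 14217/4498 = 1208913631/60120268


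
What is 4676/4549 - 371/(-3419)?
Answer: 17674923/15553031 ≈ 1.1364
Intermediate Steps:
4676/4549 - 371/(-3419) = 4676*(1/4549) - 371*(-1/3419) = 4676/4549 + 371/3419 = 17674923/15553031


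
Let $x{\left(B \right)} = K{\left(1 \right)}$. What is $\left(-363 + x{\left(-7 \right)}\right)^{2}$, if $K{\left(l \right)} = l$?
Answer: $131044$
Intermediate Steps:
$x{\left(B \right)} = 1$
$\left(-363 + x{\left(-7 \right)}\right)^{2} = \left(-363 + 1\right)^{2} = \left(-362\right)^{2} = 131044$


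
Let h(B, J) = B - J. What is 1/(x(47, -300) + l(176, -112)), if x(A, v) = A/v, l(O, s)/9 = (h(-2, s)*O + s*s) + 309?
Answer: 300/86975053 ≈ 3.4493e-6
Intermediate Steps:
l(O, s) = 2781 + 9*s**2 + 9*O*(-2 - s) (l(O, s) = 9*(((-2 - s)*O + s*s) + 309) = 9*((O*(-2 - s) + s**2) + 309) = 9*((s**2 + O*(-2 - s)) + 309) = 9*(309 + s**2 + O*(-2 - s)) = 2781 + 9*s**2 + 9*O*(-2 - s))
1/(x(47, -300) + l(176, -112)) = 1/(47/(-300) + (2781 + 9*(-112)**2 - 9*176*(2 - 112))) = 1/(47*(-1/300) + (2781 + 9*12544 - 9*176*(-110))) = 1/(-47/300 + (2781 + 112896 + 174240)) = 1/(-47/300 + 289917) = 1/(86975053/300) = 300/86975053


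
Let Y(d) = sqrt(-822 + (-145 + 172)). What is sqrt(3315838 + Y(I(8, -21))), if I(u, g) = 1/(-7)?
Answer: sqrt(3315838 + I*sqrt(795)) ≈ 1820.9 + 0.008*I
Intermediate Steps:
I(u, g) = -1/7
Y(d) = I*sqrt(795) (Y(d) = sqrt(-822 + 27) = sqrt(-795) = I*sqrt(795))
sqrt(3315838 + Y(I(8, -21))) = sqrt(3315838 + I*sqrt(795))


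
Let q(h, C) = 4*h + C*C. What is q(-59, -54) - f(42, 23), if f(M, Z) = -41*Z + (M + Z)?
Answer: 3558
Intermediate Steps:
f(M, Z) = M - 40*Z
q(h, C) = C² + 4*h (q(h, C) = 4*h + C² = C² + 4*h)
q(-59, -54) - f(42, 23) = ((-54)² + 4*(-59)) - (42 - 40*23) = (2916 - 236) - (42 - 920) = 2680 - 1*(-878) = 2680 + 878 = 3558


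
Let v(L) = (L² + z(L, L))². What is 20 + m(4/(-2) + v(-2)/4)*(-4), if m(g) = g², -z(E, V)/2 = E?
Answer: -764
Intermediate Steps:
z(E, V) = -2*E
v(L) = (L² - 2*L)²
20 + m(4/(-2) + v(-2)/4)*(-4) = 20 + (4/(-2) + ((-2)²*(-2 - 2)²)/4)²*(-4) = 20 + (4*(-½) + (4*(-4)²)*(¼))²*(-4) = 20 + (-2 + (4*16)*(¼))²*(-4) = 20 + (-2 + 64*(¼))²*(-4) = 20 + (-2 + 16)²*(-4) = 20 + 14²*(-4) = 20 + 196*(-4) = 20 - 784 = -764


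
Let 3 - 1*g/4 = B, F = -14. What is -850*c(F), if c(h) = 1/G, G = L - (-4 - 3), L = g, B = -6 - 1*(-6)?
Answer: -850/19 ≈ -44.737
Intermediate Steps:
B = 0 (B = -6 + 6 = 0)
g = 12 (g = 12 - 4*0 = 12 + 0 = 12)
L = 12
G = 19 (G = 12 - (-4 - 3) = 12 - 1*(-7) = 12 + 7 = 19)
c(h) = 1/19
-850*c(F) = -850*1/19 = -850/19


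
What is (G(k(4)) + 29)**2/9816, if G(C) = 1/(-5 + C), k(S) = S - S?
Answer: 864/10225 ≈ 0.084499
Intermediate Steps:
k(S) = 0
(G(k(4)) + 29)**2/9816 = (1/(-5 + 0) + 29)**2/9816 = (1/(-5) + 29)**2*(1/9816) = (-1/5 + 29)**2*(1/9816) = (144/5)**2*(1/9816) = (20736/25)*(1/9816) = 864/10225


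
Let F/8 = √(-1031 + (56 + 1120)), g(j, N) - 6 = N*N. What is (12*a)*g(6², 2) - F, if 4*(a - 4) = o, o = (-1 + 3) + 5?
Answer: 690 - 8*√145 ≈ 593.67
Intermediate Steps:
g(j, N) = 6 + N² (g(j, N) = 6 + N*N = 6 + N²)
o = 7 (o = 2 + 5 = 7)
a = 23/4 (a = 4 + (¼)*7 = 4 + 7/4 = 23/4 ≈ 5.7500)
F = 8*√145 (F = 8*√(-1031 + (56 + 1120)) = 8*√(-1031 + 1176) = 8*√145 ≈ 96.333)
(12*a)*g(6², 2) - F = (12*(23/4))*(6 + 2²) - 8*√145 = 69*(6 + 4) - 8*√145 = 69*10 - 8*√145 = 690 - 8*√145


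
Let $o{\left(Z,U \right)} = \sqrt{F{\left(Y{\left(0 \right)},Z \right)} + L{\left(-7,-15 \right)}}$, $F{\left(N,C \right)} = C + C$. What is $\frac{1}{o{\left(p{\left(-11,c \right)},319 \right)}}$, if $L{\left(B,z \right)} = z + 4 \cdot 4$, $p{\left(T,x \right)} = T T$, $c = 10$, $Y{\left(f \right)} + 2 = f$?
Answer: $\frac{\sqrt{3}}{27} \approx 0.06415$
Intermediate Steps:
$Y{\left(f \right)} = -2 + f$
$F{\left(N,C \right)} = 2 C$
$p{\left(T,x \right)} = T^{2}$
$L{\left(B,z \right)} = 16 + z$ ($L{\left(B,z \right)} = z + 16 = 16 + z$)
$o{\left(Z,U \right)} = \sqrt{1 + 2 Z}$ ($o{\left(Z,U \right)} = \sqrt{2 Z + \left(16 - 15\right)} = \sqrt{2 Z + 1} = \sqrt{1 + 2 Z}$)
$\frac{1}{o{\left(p{\left(-11,c \right)},319 \right)}} = \frac{1}{\sqrt{1 + 2 \left(-11\right)^{2}}} = \frac{1}{\sqrt{1 + 2 \cdot 121}} = \frac{1}{\sqrt{1 + 242}} = \frac{1}{\sqrt{243}} = \frac{1}{9 \sqrt{3}} = \frac{\sqrt{3}}{27}$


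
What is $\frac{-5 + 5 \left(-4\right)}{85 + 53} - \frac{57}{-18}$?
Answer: $\frac{206}{69} \approx 2.9855$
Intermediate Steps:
$\frac{-5 + 5 \left(-4\right)}{85 + 53} - \frac{57}{-18} = \frac{-5 - 20}{138} - - \frac{19}{6} = \left(-25\right) \frac{1}{138} + \frac{19}{6} = - \frac{25}{138} + \frac{19}{6} = \frac{206}{69}$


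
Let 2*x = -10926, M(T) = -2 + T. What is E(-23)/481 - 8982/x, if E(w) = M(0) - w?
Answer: 492785/291967 ≈ 1.6878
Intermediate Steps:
x = -5463 (x = (½)*(-10926) = -5463)
E(w) = -2 - w (E(w) = (-2 + 0) - w = -2 - w)
E(-23)/481 - 8982/x = (-2 - 1*(-23))/481 - 8982/(-5463) = (-2 + 23)*(1/481) - 8982*(-1/5463) = 21*(1/481) + 998/607 = 21/481 + 998/607 = 492785/291967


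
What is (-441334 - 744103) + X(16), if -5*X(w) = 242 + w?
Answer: -5927443/5 ≈ -1.1855e+6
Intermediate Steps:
X(w) = -242/5 - w/5 (X(w) = -(242 + w)/5 = -242/5 - w/5)
(-441334 - 744103) + X(16) = (-441334 - 744103) + (-242/5 - ⅕*16) = -1185437 + (-242/5 - 16/5) = -1185437 - 258/5 = -5927443/5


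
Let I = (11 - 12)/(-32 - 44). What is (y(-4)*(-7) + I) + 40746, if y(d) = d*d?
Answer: 3088185/76 ≈ 40634.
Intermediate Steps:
I = 1/76 (I = -1/(-76) = -1*(-1/76) = 1/76 ≈ 0.013158)
y(d) = d²
(y(-4)*(-7) + I) + 40746 = ((-4)²*(-7) + 1/76) + 40746 = (16*(-7) + 1/76) + 40746 = (-112 + 1/76) + 40746 = -8511/76 + 40746 = 3088185/76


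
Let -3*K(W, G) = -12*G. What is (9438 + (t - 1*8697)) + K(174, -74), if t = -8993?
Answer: -8548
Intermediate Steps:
K(W, G) = 4*G (K(W, G) = -(-4)*G = 4*G)
(9438 + (t - 1*8697)) + K(174, -74) = (9438 + (-8993 - 1*8697)) + 4*(-74) = (9438 + (-8993 - 8697)) - 296 = (9438 - 17690) - 296 = -8252 - 296 = -8548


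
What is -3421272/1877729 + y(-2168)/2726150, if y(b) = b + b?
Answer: -666788749696/365640779525 ≈ -1.8236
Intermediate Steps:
y(b) = 2*b
-3421272/1877729 + y(-2168)/2726150 = -3421272/1877729 + (2*(-2168))/2726150 = -3421272*1/1877729 - 4336*1/2726150 = -3421272/1877729 - 2168/1363075 = -666788749696/365640779525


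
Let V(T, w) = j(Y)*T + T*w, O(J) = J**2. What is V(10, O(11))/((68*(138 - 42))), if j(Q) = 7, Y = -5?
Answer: 10/51 ≈ 0.19608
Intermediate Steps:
V(T, w) = 7*T + T*w
V(10, O(11))/((68*(138 - 42))) = (10*(7 + 11**2))/((68*(138 - 42))) = (10*(7 + 121))/((68*96)) = (10*128)/6528 = 1280*(1/6528) = 10/51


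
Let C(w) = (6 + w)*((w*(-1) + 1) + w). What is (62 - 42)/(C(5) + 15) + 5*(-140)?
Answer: -9090/13 ≈ -699.23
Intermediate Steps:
C(w) = 6 + w (C(w) = (6 + w)*((-w + 1) + w) = (6 + w)*((1 - w) + w) = (6 + w)*1 = 6 + w)
(62 - 42)/(C(5) + 15) + 5*(-140) = (62 - 42)/((6 + 5) + 15) + 5*(-140) = 20/(11 + 15) - 700 = 20/26 - 700 = 20*(1/26) - 700 = 10/13 - 700 = -9090/13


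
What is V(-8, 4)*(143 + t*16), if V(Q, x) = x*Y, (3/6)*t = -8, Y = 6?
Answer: -2712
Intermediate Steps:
t = -16 (t = 2*(-8) = -16)
V(Q, x) = 6*x (V(Q, x) = x*6 = 6*x)
V(-8, 4)*(143 + t*16) = (6*4)*(143 - 16*16) = 24*(143 - 256) = 24*(-113) = -2712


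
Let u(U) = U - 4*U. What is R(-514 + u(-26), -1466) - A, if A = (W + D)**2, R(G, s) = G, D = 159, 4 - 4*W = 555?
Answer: -14201/16 ≈ -887.56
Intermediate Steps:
W = -551/4 (W = 1 - 1/4*555 = 1 - 555/4 = -551/4 ≈ -137.75)
u(U) = -3*U
A = 7225/16 (A = (-551/4 + 159)**2 = (85/4)**2 = 7225/16 ≈ 451.56)
R(-514 + u(-26), -1466) - A = (-514 - 3*(-26)) - 1*7225/16 = (-514 + 78) - 7225/16 = -436 - 7225/16 = -14201/16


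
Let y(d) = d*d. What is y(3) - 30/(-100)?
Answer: 93/10 ≈ 9.3000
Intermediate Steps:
y(d) = d²
y(3) - 30/(-100) = 3² - 30/(-100) = 9 - 1/100*(-30) = 9 + 3/10 = 93/10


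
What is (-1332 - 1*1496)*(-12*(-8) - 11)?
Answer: -240380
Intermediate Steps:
(-1332 - 1*1496)*(-12*(-8) - 11) = (-1332 - 1496)*(96 - 11) = -2828*85 = -240380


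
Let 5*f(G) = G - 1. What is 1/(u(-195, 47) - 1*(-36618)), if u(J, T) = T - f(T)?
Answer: 5/183279 ≈ 2.7281e-5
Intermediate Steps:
f(G) = -1/5 + G/5 (f(G) = (G - 1)/5 = (-1 + G)/5 = -1/5 + G/5)
u(J, T) = 1/5 + 4*T/5 (u(J, T) = T - (-1/5 + T/5) = T + (1/5 - T/5) = 1/5 + 4*T/5)
1/(u(-195, 47) - 1*(-36618)) = 1/((1/5 + (4/5)*47) - 1*(-36618)) = 1/((1/5 + 188/5) + 36618) = 1/(189/5 + 36618) = 1/(183279/5) = 5/183279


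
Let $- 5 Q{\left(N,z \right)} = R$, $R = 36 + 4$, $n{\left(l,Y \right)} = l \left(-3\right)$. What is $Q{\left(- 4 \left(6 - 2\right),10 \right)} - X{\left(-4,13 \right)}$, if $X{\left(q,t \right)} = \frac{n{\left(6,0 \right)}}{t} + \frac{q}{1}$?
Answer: $- \frac{34}{13} \approx -2.6154$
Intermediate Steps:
$n{\left(l,Y \right)} = - 3 l$
$R = 40$
$Q{\left(N,z \right)} = -8$ ($Q{\left(N,z \right)} = \left(- \frac{1}{5}\right) 40 = -8$)
$X{\left(q,t \right)} = q - \frac{18}{t}$ ($X{\left(q,t \right)} = \frac{\left(-3\right) 6}{t} + \frac{q}{1} = - \frac{18}{t} + q 1 = - \frac{18}{t} + q = q - \frac{18}{t}$)
$Q{\left(- 4 \left(6 - 2\right),10 \right)} - X{\left(-4,13 \right)} = -8 - \left(-4 - \frac{18}{13}\right) = -8 - - \frac{70}{13} = -8 + \frac{70}{13} = - \frac{34}{13}$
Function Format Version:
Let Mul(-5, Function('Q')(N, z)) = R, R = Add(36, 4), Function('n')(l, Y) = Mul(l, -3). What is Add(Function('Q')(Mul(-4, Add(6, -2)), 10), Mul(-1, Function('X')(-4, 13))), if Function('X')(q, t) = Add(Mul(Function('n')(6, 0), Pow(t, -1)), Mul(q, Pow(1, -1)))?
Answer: Rational(-34, 13) ≈ -2.6154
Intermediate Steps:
Function('n')(l, Y) = Mul(-3, l)
R = 40
Function('Q')(N, z) = -8 (Function('Q')(N, z) = Mul(Rational(-1, 5), 40) = -8)
Function('X')(q, t) = Add(q, Mul(-18, Pow(t, -1))) (Function('X')(q, t) = Add(Mul(Mul(-3, 6), Pow(t, -1)), Mul(q, Pow(1, -1))) = Add(Mul(-18, Pow(t, -1)), Mul(q, 1)) = Add(Mul(-18, Pow(t, -1)), q) = Add(q, Mul(-18, Pow(t, -1))))
Add(Function('Q')(Mul(-4, Add(6, -2)), 10), Mul(-1, Function('X')(-4, 13))) = Add(-8, Mul(-1, Add(-4, Mul(-18, Pow(13, -1))))) = Add(-8, Mul(-1, Add(-4, Mul(-18, Rational(1, 13))))) = Add(-8, Mul(-1, Add(-4, Rational(-18, 13)))) = Add(-8, Mul(-1, Rational(-70, 13))) = Add(-8, Rational(70, 13)) = Rational(-34, 13)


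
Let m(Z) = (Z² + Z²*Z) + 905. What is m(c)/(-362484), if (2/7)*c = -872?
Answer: 28419160999/362484 ≈ 78401.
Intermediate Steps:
c = -3052 (c = (7/2)*(-872) = -3052)
m(Z) = 905 + Z² + Z³ (m(Z) = (Z² + Z³) + 905 = 905 + Z² + Z³)
m(c)/(-362484) = (905 + (-3052)² + (-3052)³)/(-362484) = (905 + 9314704 - 28428476608)*(-1/362484) = -28419160999*(-1/362484) = 28419160999/362484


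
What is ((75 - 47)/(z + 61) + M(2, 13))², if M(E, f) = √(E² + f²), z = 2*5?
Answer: 872877/5041 + 56*√173/71 ≈ 183.53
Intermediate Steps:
z = 10
((75 - 47)/(z + 61) + M(2, 13))² = ((75 - 47)/(10 + 61) + √(2² + 13²))² = (28/71 + √(4 + 169))² = (28*(1/71) + √173)² = (28/71 + √173)²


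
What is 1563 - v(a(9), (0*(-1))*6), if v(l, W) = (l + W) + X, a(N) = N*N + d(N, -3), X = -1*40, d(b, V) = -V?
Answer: 1519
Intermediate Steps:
X = -40
a(N) = 3 + N**2 (a(N) = N*N - 1*(-3) = N**2 + 3 = 3 + N**2)
v(l, W) = -40 + W + l (v(l, W) = (l + W) - 40 = (W + l) - 40 = -40 + W + l)
1563 - v(a(9), (0*(-1))*6) = 1563 - (-40 + (0*(-1))*6 + (3 + 9**2)) = 1563 - (-40 + 0*6 + (3 + 81)) = 1563 - (-40 + 0 + 84) = 1563 - 1*44 = 1563 - 44 = 1519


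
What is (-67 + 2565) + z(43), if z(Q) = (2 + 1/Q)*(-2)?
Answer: 107240/43 ≈ 2494.0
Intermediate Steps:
z(Q) = -4 - 2/Q
(-67 + 2565) + z(43) = (-67 + 2565) + (-4 - 2/43) = 2498 + (-4 - 2*1/43) = 2498 + (-4 - 2/43) = 2498 - 174/43 = 107240/43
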